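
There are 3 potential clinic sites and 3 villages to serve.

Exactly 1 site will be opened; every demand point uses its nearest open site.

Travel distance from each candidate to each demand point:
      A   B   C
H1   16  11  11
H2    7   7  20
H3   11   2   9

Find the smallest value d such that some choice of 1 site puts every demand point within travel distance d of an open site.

Open {H3}.
  Farthest demand point is A at travel distance 11 (to H3); all others are ≤ 11.
With {H1} the worst case is 16.
With {H2} the worst case is 20.
No size-1 selection achieves below 11.

11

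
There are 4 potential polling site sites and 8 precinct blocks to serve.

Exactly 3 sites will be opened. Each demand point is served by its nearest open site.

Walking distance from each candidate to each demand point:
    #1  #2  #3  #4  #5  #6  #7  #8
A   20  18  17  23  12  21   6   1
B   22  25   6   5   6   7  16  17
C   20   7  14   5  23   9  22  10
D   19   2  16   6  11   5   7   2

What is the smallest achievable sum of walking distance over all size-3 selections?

Open {A, B, D}.
  #1→D 19, #2→D 2, #3→B 6, #4→B 5, #5→B 6, #6→D 5, #7→A 6, #8→A 1  ⇒ total 50.
Compare {B, C, D}: total 52.
Compare {A, B, C}: total 58.
No size-3 selection does better; minimum is 50.

50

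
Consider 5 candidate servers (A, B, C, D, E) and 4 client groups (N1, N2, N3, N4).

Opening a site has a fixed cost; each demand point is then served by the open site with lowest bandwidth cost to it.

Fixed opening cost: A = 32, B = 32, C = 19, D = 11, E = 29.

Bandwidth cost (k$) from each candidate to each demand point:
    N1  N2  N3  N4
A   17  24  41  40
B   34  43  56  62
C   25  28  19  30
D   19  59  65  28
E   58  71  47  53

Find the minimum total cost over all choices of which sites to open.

Open {C}: assign each demand point to its cheapest open site.
  N1→C 25, N2→C 28, N3→C 19, N4→C 30
  bandwidth cost 102, fixed 19 → total 121.
Compare {C, D}: bandwidth cost 94 + fixed 30 = 124.
Compare {A, C}: bandwidth cost 90 + fixed 51 = 141.
Compare {C, E}: bandwidth cost 102 + fixed 48 = 150.
All other subsets cost ≥ 124. Minimum total cost: 121.

121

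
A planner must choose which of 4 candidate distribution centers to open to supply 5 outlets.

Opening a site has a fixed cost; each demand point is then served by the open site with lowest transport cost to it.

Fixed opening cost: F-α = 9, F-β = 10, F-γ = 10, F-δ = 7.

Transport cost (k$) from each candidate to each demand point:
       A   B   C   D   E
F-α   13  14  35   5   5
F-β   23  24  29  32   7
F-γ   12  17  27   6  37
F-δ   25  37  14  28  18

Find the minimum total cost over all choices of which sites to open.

Open {F-α, F-δ}: assign each demand point to its cheapest open site.
  A→F-α 13, B→F-α 14, C→F-δ 14, D→F-α 5, E→F-α 5
  transport cost 51, fixed 16 → total 67.
Compare {F-α, F-γ, F-δ}: transport cost 50 + fixed 26 = 76.
Compare {F-α, F-β, F-δ}: transport cost 51 + fixed 26 = 77.
Compare {F-α}: transport cost 72 + fixed 9 = 81.
All other subsets cost ≥ 76. Minimum total cost: 67.

67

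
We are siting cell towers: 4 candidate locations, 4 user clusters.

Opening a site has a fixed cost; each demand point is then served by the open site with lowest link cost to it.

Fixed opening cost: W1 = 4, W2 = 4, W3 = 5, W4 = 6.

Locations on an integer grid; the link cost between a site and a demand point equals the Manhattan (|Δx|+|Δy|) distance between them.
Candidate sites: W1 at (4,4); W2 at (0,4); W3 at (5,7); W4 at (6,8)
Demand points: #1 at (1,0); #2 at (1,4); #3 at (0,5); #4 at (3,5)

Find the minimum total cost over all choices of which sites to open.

Open {W2}: assign each demand point to its cheapest open site.
  #1→W2 5, #2→W2 1, #3→W2 1, #4→W2 4
  link cost 11, fixed 4 → total 15.
Compare {W1, W2}: link cost 9 + fixed 8 = 17.
Compare {W2, W3}: link cost 11 + fixed 9 = 20.
Compare {W1}: link cost 17 + fixed 4 = 21.
All other subsets cost ≥ 17. Minimum total cost: 15.

15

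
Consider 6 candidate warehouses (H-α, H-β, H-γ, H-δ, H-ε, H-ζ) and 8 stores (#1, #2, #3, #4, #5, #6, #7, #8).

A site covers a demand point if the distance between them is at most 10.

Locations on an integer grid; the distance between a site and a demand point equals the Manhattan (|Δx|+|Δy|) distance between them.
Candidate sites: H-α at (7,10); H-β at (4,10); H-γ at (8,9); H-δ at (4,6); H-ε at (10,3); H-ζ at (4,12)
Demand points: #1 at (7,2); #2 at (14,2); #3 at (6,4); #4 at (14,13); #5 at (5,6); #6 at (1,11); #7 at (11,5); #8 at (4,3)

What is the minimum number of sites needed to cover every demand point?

2

Coverage sets (demand points within 10 of each site):
  H-α: {#1, #3, #4, #5, #6, #7, #8}
  H-β: {#3, #5, #6, #8}
  H-γ: {#1, #3, #4, #5, #6, #7, #8}
  H-δ: {#1, #3, #5, #6, #7, #8}
  H-ε: {#1, #2, #3, #5, #7, #8}
  H-ζ: {#3, #5, #6, #8}
No single site covers all 8 demand points.
But {H-α, H-ε} covers everything, so the minimum is 2.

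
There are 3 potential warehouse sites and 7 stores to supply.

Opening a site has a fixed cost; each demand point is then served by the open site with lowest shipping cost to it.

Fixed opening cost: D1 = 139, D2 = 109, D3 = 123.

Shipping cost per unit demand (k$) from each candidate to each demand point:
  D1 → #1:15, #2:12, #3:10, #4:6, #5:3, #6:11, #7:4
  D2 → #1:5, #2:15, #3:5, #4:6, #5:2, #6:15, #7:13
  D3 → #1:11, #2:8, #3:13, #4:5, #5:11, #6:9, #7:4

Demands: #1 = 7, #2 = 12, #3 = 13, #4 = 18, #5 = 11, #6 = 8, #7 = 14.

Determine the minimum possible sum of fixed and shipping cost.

668

Open {D2, D3}: assign each demand point to its cheapest open site.
  #1→D2 7×5=35, #2→D3 12×8=96, #3→D2 13×5=65, #4→D3 18×5=90, #5→D2 11×2=22, #6→D3 8×9=72, #7→D3 14×4=56
  shipping cost 436, fixed 232 → total 668.
Compare {D1, D2}: shipping cost 518 + fixed 248 = 766.
Compare {D1}: shipping cost 664 + fixed 139 = 803.
Compare {D3}: shipping cost 681 + fixed 123 = 804.
All other subsets cost ≥ 766. Minimum total cost: 668.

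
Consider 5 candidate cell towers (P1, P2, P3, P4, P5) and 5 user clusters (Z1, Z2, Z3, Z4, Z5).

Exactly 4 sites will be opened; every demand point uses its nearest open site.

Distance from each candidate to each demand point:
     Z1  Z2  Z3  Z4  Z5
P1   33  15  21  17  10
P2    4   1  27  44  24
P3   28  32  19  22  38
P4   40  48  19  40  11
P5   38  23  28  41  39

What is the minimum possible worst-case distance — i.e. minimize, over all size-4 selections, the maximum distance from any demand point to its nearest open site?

19

Open {P1, P2, P3, P4}.
  Farthest demand point is Z3 at distance 19 (to P3); all others are ≤ 19.
With {P1, P2, P3, P5} the worst case is 19.
With {P1, P2, P4, P5} the worst case is 19.
No size-4 selection achieves below 19.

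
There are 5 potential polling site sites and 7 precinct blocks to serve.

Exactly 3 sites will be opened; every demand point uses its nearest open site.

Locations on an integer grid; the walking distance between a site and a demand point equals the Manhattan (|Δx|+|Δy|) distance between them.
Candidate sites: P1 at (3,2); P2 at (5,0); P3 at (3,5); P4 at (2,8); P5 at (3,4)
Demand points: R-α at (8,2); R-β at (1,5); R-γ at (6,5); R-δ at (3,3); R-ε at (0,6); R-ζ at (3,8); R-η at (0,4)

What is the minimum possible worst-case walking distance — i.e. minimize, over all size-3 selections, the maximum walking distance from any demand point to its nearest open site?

Open {P1, P2, P3}.
  Farthest demand point is R-α at walking distance 5 (to P1); all others are ≤ 5.
With {P1, P2, P5} the worst case is 5.
With {P1, P3, P4} the worst case is 5.
No size-3 selection achieves below 5.

5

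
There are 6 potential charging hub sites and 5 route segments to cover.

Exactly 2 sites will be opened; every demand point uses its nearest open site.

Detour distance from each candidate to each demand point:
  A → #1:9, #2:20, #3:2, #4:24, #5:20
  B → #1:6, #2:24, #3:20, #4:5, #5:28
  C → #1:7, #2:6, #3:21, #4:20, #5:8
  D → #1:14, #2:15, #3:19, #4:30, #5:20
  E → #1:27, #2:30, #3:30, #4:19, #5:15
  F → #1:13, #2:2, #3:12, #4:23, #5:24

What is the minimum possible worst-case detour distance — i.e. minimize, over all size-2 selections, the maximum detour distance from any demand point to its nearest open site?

19

Open {D, E}.
  Farthest demand point is #3 at detour distance 19 (to D); all others are ≤ 19.
With {E, F} the worst case is 19.
With {A, B} the worst case is 20.
No size-2 selection achieves below 19.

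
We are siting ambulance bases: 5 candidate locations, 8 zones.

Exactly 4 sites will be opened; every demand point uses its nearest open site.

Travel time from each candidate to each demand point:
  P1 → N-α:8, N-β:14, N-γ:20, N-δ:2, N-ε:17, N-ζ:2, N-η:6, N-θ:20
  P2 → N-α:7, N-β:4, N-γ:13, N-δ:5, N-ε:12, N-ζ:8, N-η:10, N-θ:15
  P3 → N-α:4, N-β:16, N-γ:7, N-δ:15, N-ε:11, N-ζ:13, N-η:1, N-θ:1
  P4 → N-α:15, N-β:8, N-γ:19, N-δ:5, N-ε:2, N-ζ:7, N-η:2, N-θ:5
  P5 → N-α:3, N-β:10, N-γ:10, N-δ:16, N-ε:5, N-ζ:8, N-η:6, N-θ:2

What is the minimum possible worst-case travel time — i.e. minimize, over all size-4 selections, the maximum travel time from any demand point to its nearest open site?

Open {P1, P2, P3, P4}.
  Farthest demand point is N-γ at travel time 7 (to P3); all others are ≤ 7.
With {P1, P2, P3, P5} the worst case is 7.
With {P2, P3, P4, P5} the worst case is 7.
No size-4 selection achieves below 7.

7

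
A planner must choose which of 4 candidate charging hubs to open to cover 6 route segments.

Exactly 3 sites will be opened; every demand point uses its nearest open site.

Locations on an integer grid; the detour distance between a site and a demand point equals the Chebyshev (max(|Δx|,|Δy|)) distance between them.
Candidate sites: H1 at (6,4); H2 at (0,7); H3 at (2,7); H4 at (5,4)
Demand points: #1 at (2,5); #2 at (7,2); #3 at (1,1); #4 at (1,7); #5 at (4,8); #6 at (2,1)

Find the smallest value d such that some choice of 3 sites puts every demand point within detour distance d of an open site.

4

Open {H1, H2, H4}.
  Farthest demand point is #3 at detour distance 4 (to H4); all others are ≤ 4.
With {H1, H3, H4} the worst case is 4.
With {H2, H3, H4} the worst case is 4.
No size-3 selection achieves below 4.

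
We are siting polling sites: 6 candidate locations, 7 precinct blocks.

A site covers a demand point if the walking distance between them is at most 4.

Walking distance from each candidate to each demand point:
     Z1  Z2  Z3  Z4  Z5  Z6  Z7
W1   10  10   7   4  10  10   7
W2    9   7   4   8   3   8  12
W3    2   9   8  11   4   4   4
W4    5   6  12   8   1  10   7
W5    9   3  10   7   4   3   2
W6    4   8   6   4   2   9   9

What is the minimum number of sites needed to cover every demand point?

3

Coverage sets (demand points within 4 of each site):
  W1: {Z4}
  W2: {Z3, Z5}
  W3: {Z1, Z5, Z6, Z7}
  W4: {Z5}
  W5: {Z2, Z5, Z6, Z7}
  W6: {Z1, Z4, Z5}
No 2 sites suffice: every size-2 union leaves at least one demand point uncovered.
But {W2, W5, W6} covers everything, so the minimum is 3.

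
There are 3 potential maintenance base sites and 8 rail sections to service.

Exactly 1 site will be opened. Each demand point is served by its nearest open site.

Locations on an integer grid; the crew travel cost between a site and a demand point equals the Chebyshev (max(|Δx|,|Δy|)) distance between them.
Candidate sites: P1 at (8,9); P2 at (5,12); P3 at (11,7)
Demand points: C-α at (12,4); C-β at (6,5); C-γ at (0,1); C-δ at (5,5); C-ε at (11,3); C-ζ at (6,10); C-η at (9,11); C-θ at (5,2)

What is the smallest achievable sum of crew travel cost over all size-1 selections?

38

Open {P1}.
  C-α→P1 5, C-β→P1 4, C-γ→P1 8, C-δ→P1 4, C-ε→P1 6, C-ζ→P1 2, C-η→P1 2, C-θ→P1 7  ⇒ total 38.
Compare {P3}: total 44.
Compare {P2}: total 58.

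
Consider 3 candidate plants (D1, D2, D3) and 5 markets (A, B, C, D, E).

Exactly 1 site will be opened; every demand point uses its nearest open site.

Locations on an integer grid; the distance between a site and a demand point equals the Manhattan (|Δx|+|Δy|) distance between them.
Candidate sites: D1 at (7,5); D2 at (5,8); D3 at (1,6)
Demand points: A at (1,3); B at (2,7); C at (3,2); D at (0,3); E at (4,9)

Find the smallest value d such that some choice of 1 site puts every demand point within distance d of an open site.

Open {D3}.
  Farthest demand point is C at distance 6 (to D3); all others are ≤ 6.
With {D1} the worst case is 9.
With {D2} the worst case is 10.
No size-1 selection achieves below 6.

6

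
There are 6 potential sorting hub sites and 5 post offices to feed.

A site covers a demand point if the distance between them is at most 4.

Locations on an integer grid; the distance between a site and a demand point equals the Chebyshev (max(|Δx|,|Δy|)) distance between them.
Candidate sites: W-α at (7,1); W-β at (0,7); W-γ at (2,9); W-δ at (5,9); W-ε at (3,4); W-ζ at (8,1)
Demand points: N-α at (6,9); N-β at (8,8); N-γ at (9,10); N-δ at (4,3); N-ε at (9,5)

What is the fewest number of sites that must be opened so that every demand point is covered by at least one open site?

2

Coverage sets (demand points within 4 of each site):
  W-α: {N-δ, N-ε}
  W-β: {N-δ}
  W-γ: {N-α}
  W-δ: {N-α, N-β, N-γ, N-ε}
  W-ε: {N-δ}
  W-ζ: {N-δ, N-ε}
No single site covers all 5 demand points.
But {W-α, W-δ} covers everything, so the minimum is 2.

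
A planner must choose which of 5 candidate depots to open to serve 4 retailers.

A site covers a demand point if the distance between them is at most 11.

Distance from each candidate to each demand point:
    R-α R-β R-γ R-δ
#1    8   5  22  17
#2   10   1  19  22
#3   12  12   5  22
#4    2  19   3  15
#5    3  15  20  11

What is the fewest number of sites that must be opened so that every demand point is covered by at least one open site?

Coverage sets (demand points within 11 of each site):
  #1: {R-α, R-β}
  #2: {R-α, R-β}
  #3: {R-γ}
  #4: {R-α, R-γ}
  #5: {R-α, R-δ}
No 2 sites suffice: every size-2 union leaves at least one demand point uncovered.
But {#1, #3, #5} covers everything, so the minimum is 3.

3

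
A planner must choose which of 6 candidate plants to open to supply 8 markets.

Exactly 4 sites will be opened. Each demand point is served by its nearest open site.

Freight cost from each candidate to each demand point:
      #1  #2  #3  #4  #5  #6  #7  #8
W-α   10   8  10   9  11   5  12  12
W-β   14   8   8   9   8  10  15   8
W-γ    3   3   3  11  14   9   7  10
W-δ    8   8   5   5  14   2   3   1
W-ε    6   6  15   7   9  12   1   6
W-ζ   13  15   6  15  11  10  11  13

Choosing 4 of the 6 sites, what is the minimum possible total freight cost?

26

Open {W-β, W-γ, W-δ, W-ε}.
  #1→W-γ 3, #2→W-γ 3, #3→W-γ 3, #4→W-δ 5, #5→W-β 8, #6→W-δ 2, #7→W-ε 1, #8→W-δ 1  ⇒ total 26.
Compare {W-α, W-γ, W-δ, W-ε}: total 27.
Compare {W-γ, W-δ, W-ε, W-ζ}: total 27.
No size-4 selection does better; minimum is 26.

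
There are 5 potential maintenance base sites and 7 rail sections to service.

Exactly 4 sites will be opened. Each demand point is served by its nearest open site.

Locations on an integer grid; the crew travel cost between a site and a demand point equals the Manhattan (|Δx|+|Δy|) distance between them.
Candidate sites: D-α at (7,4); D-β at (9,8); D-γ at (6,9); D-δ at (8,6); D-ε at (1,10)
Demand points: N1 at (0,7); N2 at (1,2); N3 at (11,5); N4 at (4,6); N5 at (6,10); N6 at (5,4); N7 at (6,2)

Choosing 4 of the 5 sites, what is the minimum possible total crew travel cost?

Open {D-α, D-γ, D-δ, D-ε}.
  N1→D-ε 4, N2→D-α 8, N3→D-δ 4, N4→D-δ 4, N5→D-γ 1, N6→D-α 2, N7→D-α 3  ⇒ total 26.
Compare {D-α, D-β, D-γ, D-ε}: total 28.
Compare {D-α, D-β, D-γ, D-δ}: total 30.
No size-4 selection does better; minimum is 26.

26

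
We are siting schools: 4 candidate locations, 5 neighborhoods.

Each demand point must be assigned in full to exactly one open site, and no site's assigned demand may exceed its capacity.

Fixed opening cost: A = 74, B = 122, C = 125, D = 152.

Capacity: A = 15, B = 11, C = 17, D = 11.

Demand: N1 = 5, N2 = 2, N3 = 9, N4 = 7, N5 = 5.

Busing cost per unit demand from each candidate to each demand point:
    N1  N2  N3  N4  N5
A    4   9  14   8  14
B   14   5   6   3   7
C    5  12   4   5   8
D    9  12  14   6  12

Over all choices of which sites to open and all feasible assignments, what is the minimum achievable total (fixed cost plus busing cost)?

Open {A, C}; cheapest assignment that respects the capacities:
  A (cap 15, load 14): N1, N2, N4 — cost 5×4 + 2×9 + 7×8 = 94
  C (cap 17, load 14): N3, N5 — cost 9×4 + 5×8 = 76
  Shipping 170, fixed 199 → total 369.
  Any other capacity-feasible assignment to {A, C} ships for at least 170.
Compare {B, C}: its best feasible assignment gives total 411.
Compare {A, B, C}: its best feasible assignment gives total 448.
Every other set of open sites that can feasibly serve all demand totals ≥ 411 even under its best assignment. Minimum: 369.

369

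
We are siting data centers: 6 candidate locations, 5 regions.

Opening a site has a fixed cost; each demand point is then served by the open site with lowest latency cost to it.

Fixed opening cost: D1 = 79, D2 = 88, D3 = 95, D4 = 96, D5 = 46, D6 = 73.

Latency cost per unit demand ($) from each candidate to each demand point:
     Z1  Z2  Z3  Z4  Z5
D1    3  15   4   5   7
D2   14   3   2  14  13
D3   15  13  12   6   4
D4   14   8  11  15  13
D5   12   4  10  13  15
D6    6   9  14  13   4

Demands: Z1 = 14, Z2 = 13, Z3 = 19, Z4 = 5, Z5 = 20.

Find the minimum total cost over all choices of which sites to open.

451

Open {D1, D2}: assign each demand point to its cheapest open site.
  Z1→D1 14×3=42, Z2→D2 13×3=39, Z3→D2 19×2=38, Z4→D1 5×5=25, Z5→D1 20×7=140
  latency cost 284, fixed 167 → total 451.
Compare {D1, D5}: latency cost 335 + fixed 125 = 460.
Compare {D1, D2, D6}: latency cost 224 + fixed 240 = 464.
Compare {D2, D6}: latency cost 306 + fixed 161 = 467.
All other subsets cost ≥ 460. Minimum total cost: 451.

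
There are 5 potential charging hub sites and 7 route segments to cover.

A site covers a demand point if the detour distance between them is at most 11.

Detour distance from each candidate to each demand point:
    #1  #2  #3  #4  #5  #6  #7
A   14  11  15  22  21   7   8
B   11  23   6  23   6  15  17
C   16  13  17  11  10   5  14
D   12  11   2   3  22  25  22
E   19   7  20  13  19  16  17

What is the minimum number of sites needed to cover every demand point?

3

Coverage sets (demand points within 11 of each site):
  A: {#2, #6, #7}
  B: {#1, #3, #5}
  C: {#4, #5, #6}
  D: {#2, #3, #4}
  E: {#2}
No 2 sites suffice: every size-2 union leaves at least one demand point uncovered.
But {A, B, C} covers everything, so the minimum is 3.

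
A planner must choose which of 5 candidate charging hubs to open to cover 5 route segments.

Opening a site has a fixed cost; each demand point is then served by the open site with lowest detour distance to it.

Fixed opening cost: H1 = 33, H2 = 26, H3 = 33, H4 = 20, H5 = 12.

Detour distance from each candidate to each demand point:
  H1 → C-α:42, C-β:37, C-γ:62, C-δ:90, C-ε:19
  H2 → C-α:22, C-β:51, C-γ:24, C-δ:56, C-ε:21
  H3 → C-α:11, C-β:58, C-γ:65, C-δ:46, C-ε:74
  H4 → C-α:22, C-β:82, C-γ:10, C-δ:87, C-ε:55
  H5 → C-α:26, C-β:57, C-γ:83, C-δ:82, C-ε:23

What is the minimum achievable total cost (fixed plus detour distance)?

200

Open {H2}: assign each demand point to its cheapest open site.
  C-α→H2 22, C-β→H2 51, C-γ→H2 24, C-δ→H2 56, C-ε→H2 21
  detour distance 174, fixed 26 → total 200.
Compare {H2, H4}: detour distance 160 + fixed 46 = 206.
Compare {H1, H3, H4}: detour distance 123 + fixed 86 = 209.
Compare {H2, H3}: detour distance 153 + fixed 59 = 212.
All other subsets cost ≥ 206. Minimum total cost: 200.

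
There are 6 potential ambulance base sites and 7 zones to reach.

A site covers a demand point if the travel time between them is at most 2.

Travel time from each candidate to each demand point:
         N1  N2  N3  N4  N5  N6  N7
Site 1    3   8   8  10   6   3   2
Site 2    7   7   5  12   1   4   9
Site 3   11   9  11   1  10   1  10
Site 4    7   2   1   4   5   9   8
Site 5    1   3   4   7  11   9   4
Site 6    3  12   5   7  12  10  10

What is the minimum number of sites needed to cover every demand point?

5

Coverage sets (demand points within 2 of each site):
  Site 1: {N7}
  Site 2: {N5}
  Site 3: {N4, N6}
  Site 4: {N2, N3}
  Site 5: {N1}
  Site 6: {}
No 4 sites suffice: every size-4 union leaves at least one demand point uncovered.
But {Site 1, Site 2, Site 3, Site 4, Site 5} covers everything, so the minimum is 5.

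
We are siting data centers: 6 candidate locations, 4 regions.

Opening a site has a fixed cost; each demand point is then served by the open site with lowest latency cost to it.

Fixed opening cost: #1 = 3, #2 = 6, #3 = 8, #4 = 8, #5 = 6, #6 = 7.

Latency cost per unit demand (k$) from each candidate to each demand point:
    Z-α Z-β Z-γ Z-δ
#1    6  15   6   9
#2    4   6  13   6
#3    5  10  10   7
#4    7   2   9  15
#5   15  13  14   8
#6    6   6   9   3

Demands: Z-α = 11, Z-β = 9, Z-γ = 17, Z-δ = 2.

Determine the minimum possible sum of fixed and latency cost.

193

Open {#1, #2, #4}: assign each demand point to its cheapest open site.
  Z-α→#2 11×4=44, Z-β→#4 9×2=18, Z-γ→#1 17×6=102, Z-δ→#2 2×6=12
  latency cost 176, fixed 17 → total 193.
Compare {#1, #2, #4, #6}: latency cost 170 + fixed 24 = 194.
Compare {#1, #2, #4, #5}: latency cost 176 + fixed 23 = 199.
Compare {#1, #2, #4, #5, #6}: latency cost 170 + fixed 30 = 200.
All other subsets cost ≥ 194. Minimum total cost: 193.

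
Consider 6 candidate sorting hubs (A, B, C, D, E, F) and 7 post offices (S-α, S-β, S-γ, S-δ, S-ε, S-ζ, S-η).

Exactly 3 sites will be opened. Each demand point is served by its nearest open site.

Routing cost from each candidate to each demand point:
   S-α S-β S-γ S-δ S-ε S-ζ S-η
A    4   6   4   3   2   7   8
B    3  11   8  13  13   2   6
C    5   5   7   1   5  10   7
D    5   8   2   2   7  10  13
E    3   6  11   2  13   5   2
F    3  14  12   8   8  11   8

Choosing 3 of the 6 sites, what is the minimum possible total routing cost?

Open {A, B, E}.
  S-α→B 3, S-β→A 6, S-γ→A 4, S-δ→E 2, S-ε→A 2, S-ζ→B 2, S-η→E 2  ⇒ total 21.
Compare {A, C, E}: total 22.
Compare {A, D, E}: total 22.
No size-3 selection does better; minimum is 21.

21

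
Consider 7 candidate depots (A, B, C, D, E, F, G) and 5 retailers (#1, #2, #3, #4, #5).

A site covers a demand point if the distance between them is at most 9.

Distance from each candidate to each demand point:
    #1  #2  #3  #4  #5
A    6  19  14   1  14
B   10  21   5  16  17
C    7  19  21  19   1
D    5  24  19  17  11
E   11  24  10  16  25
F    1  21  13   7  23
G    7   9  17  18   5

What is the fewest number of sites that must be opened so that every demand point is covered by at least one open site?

3

Coverage sets (demand points within 9 of each site):
  A: {#1, #4}
  B: {#3}
  C: {#1, #5}
  D: {#1}
  E: {}
  F: {#1, #4}
  G: {#1, #2, #5}
No 2 sites suffice: every size-2 union leaves at least one demand point uncovered.
But {A, B, G} covers everything, so the minimum is 3.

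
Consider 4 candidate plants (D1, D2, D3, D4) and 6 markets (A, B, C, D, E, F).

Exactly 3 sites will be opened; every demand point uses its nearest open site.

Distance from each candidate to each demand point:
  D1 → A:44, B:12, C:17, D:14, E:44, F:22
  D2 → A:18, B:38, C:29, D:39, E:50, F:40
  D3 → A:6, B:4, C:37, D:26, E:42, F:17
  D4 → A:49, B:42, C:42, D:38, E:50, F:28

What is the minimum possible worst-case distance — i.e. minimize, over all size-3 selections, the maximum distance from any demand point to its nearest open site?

Open {D1, D2, D3}.
  Farthest demand point is E at distance 42 (to D3); all others are ≤ 42.
With {D1, D3, D4} the worst case is 42.
With {D2, D3, D4} the worst case is 42.
No size-3 selection achieves below 42.

42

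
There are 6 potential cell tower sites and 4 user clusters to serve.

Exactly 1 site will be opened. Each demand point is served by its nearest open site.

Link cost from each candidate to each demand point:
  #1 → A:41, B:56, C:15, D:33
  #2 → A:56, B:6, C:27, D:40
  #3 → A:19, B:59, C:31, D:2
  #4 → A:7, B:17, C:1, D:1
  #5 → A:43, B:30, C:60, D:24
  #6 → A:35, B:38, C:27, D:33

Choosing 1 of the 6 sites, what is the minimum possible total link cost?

26

Open {#4}.
  A→#4 7, B→#4 17, C→#4 1, D→#4 1  ⇒ total 26.
Compare {#3}: total 111.
Compare {#2}: total 129.
No size-1 selection does better; minimum is 26.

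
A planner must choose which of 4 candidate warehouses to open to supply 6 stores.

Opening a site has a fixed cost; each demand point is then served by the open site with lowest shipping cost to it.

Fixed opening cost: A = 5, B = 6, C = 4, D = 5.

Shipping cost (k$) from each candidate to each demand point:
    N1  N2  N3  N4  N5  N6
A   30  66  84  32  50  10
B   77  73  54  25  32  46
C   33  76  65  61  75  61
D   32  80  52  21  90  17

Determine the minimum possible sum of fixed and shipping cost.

Open {A, B, D}: assign each demand point to its cheapest open site.
  N1→A 30, N2→A 66, N3→D 52, N4→D 21, N5→B 32, N6→A 10
  shipping cost 211, fixed 16 → total 227.
Compare {A, B}: shipping cost 217 + fixed 11 = 228.
Compare {A, B, C, D}: shipping cost 211 + fixed 20 = 231.
Compare {A, B, C}: shipping cost 217 + fixed 15 = 232.
All other subsets cost ≥ 228. Minimum total cost: 227.

227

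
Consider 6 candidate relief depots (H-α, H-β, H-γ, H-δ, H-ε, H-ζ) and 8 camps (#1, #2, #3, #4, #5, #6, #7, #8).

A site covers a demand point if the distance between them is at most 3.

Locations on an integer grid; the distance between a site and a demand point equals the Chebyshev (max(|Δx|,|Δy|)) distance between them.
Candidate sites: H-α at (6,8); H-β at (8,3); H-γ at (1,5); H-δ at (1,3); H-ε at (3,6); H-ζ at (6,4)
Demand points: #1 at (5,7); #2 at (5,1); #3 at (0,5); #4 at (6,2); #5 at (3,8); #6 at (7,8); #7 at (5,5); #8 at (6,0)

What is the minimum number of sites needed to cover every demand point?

Coverage sets (demand points within 3 of each site):
  H-α: {#1, #5, #6, #7}
  H-β: {#2, #4, #7, #8}
  H-γ: {#3, #5}
  H-δ: {#3}
  H-ε: {#1, #3, #5, #7}
  H-ζ: {#1, #2, #4, #7}
No 2 sites suffice: every size-2 union leaves at least one demand point uncovered.
But {H-α, H-β, H-γ} covers everything, so the minimum is 3.

3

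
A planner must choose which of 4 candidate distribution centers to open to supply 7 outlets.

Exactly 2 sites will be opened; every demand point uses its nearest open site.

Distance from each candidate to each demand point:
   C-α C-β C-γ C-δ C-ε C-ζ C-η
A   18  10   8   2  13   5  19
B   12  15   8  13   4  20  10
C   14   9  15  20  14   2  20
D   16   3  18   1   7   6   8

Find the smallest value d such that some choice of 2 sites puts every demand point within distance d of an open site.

12

Open {A, B}.
  Farthest demand point is C-α at distance 12 (to B); all others are ≤ 12.
With {B, D} the worst case is 12.
With {B, C} the worst case is 13.
No size-2 selection achieves below 12.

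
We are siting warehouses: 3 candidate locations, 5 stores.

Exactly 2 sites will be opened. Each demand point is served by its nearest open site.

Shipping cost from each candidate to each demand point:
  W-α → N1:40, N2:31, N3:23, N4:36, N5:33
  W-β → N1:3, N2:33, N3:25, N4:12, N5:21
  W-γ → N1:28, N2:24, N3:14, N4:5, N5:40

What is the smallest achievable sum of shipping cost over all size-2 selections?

67

Open {W-β, W-γ}.
  N1→W-β 3, N2→W-γ 24, N3→W-γ 14, N4→W-γ 5, N5→W-β 21  ⇒ total 67.
Compare {W-α, W-β}: total 90.
Compare {W-α, W-γ}: total 104.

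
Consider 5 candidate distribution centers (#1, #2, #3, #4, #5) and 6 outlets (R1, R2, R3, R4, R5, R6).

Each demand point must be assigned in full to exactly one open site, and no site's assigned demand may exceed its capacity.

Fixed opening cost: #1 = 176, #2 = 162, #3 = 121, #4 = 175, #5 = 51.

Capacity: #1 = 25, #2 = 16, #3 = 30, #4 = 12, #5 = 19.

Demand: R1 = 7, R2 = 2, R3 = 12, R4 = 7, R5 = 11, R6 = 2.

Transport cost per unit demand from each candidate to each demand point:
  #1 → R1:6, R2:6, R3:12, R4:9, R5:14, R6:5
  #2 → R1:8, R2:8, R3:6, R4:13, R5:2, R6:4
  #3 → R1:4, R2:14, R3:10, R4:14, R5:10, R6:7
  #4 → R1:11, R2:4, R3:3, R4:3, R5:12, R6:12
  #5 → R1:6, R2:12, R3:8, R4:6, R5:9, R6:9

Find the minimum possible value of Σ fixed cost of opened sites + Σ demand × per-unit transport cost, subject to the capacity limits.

Open {#3, #5}; cheapest assignment that respects the capacities:
  #3 (cap 30, load 22): R1, R2, R5, R6 — cost 7×4 + 2×14 + 11×10 + 2×7 = 180
  #5 (cap 19, load 19): R3, R4 — cost 12×8 + 7×6 = 138
  Shipping 318, fixed 172 → total 490.
  Any other capacity-feasible assignment to {#3, #5} ships for at least 318.
Compare {#2, #3, #5}: its best feasible assignment gives total 546.
Compare {#2, #4, #5}: its best feasible assignment gives total 554.
Every other set of open sites that can feasibly serve all demand totals ≥ 546 even under its best assignment. Minimum: 490.

490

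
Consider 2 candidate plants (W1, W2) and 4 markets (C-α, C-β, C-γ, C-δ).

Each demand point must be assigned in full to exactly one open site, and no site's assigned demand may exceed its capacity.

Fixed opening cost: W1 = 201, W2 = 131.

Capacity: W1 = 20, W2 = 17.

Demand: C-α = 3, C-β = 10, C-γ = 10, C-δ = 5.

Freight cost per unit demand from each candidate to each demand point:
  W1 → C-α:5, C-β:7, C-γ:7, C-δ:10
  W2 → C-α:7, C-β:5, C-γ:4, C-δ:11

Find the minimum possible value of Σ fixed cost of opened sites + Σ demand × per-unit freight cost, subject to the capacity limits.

507

Open {W1, W2}; cheapest assignment that respects the capacities:
  W1 (cap 20, load 18): C-α, C-β, C-δ — cost 3×5 + 10×7 + 5×10 = 135
  W2 (cap 17, load 10): C-γ — cost 10×4 = 40
  Shipping 175, fixed 332 → total 507.
  Any other capacity-feasible assignment to {W1, W2} ships for at least 175.
Total demand is 28 and no other set of sites has combined capacity ≥ 28, so {W1, W2} is the only feasible choice of open sites. Minimum: 507.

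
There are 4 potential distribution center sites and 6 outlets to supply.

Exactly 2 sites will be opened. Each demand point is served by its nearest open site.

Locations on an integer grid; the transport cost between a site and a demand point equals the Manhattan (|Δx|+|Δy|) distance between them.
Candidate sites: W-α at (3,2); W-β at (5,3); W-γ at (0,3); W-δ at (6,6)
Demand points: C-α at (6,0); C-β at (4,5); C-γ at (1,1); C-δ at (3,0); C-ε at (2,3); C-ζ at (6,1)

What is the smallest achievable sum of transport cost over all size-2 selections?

Open {W-α, W-β}.
  C-α→W-β 4, C-β→W-β 3, C-γ→W-α 3, C-δ→W-α 2, C-ε→W-α 2, C-ζ→W-β 3  ⇒ total 17.
Compare {W-α, W-δ}: total 19.
Compare {W-α, W-γ}: total 20.
No size-2 selection does better; minimum is 17.

17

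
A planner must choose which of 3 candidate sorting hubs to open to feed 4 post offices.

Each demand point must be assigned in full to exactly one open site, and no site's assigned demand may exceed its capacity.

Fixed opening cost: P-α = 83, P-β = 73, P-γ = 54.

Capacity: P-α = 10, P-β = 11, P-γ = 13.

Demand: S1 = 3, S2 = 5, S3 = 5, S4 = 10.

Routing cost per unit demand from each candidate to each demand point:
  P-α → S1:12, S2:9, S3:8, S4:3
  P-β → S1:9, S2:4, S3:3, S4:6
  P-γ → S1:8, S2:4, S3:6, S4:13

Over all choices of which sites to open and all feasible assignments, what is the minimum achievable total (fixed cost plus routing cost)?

Open {P-α, P-γ}; cheapest assignment that respects the capacities:
  P-α (cap 10, load 10): S4 — cost 10×3 = 30
  P-γ (cap 13, load 13): S1, S2, S3 — cost 3×8 + 5×4 + 5×6 = 74
  Shipping 104, fixed 137 → total 241.
  Any other capacity-feasible assignment to {P-α, P-γ} ships for at least 104.
Compare {P-β, P-γ}: its best feasible assignment gives total 261.
Compare {P-α, P-β, P-γ}: its best feasible assignment gives total 299.
Every other set of open sites that can feasibly serve all demand totals ≥ 261 even under its best assignment. Minimum: 241.

241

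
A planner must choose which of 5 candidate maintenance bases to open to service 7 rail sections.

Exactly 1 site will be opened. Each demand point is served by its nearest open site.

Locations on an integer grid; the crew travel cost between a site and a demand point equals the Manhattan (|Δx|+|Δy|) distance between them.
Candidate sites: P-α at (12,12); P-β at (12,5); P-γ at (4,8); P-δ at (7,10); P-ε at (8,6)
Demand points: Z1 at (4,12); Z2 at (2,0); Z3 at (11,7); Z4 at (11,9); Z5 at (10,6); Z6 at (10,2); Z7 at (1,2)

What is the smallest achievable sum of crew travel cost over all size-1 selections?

51

Open {P-ε}.
  Z1→P-ε 10, Z2→P-ε 12, Z3→P-ε 4, Z4→P-ε 6, Z5→P-ε 2, Z6→P-ε 6, Z7→P-ε 11  ⇒ total 51.
Compare {P-γ}: total 59.
Compare {P-β}: total 60.
No size-1 selection does better; minimum is 51.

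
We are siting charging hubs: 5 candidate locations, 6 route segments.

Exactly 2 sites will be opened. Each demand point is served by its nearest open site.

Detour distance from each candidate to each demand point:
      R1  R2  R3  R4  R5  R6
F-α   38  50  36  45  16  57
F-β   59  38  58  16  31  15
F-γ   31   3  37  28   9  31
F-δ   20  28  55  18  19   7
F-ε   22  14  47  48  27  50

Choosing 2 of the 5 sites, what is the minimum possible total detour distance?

94

Open {F-γ, F-δ}.
  R1→F-δ 20, R2→F-γ 3, R3→F-γ 37, R4→F-δ 18, R5→F-γ 9, R6→F-δ 7  ⇒ total 94.
Compare {F-β, F-γ}: total 111.
Compare {F-α, F-δ}: total 125.
No size-2 selection does better; minimum is 94.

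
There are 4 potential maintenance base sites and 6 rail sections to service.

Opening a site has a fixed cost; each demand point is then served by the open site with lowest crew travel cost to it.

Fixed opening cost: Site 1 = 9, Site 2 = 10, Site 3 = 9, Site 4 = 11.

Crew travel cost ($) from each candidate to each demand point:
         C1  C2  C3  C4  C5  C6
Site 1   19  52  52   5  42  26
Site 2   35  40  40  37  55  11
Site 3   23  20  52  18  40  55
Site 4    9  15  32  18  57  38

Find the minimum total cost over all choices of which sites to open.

Open {Site 1, Site 2, Site 4}: assign each demand point to its cheapest open site.
  C1→Site 4 9, C2→Site 4 15, C3→Site 4 32, C4→Site 1 5, C5→Site 1 42, C6→Site 2 11
  crew travel cost 114, fixed 30 → total 144.
Compare {Site 1, Site 4}: crew travel cost 129 + fixed 20 = 149.
Compare {Site 1, Site 2, Site 3, Site 4}: crew travel cost 112 + fixed 39 = 151.
Compare {Site 2, Site 3, Site 4}: crew travel cost 125 + fixed 30 = 155.
All other subsets cost ≥ 149. Minimum total cost: 144.

144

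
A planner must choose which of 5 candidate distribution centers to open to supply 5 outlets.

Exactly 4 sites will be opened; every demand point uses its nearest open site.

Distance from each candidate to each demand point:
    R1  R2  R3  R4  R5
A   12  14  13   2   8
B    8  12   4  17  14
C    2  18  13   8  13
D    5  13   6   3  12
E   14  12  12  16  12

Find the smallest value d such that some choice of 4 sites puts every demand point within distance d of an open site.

12

Open {A, B, C, D}.
  Farthest demand point is R2 at distance 12 (to B); all others are ≤ 12.
With {A, B, C, E} the worst case is 12.
With {A, B, D, E} the worst case is 12.
No size-4 selection achieves below 12.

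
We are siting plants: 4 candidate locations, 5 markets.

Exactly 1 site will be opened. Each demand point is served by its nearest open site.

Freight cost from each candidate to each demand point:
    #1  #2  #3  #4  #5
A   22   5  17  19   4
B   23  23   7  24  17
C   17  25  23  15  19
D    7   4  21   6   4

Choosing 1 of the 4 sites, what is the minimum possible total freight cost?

Open {D}.
  #1→D 7, #2→D 4, #3→D 21, #4→D 6, #5→D 4  ⇒ total 42.
Compare {A}: total 67.
Compare {B}: total 94.
No size-1 selection does better; minimum is 42.

42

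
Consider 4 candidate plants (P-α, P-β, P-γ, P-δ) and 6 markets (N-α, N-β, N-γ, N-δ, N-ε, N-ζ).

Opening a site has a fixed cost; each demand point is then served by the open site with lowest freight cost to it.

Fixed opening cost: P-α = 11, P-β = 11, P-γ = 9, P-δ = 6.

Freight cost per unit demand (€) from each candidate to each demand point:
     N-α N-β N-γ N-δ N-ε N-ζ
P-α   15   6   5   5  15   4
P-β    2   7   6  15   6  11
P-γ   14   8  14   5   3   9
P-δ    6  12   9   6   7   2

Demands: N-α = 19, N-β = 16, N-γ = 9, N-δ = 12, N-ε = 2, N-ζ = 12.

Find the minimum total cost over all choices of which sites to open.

303

Open {P-α, P-β, P-δ}: assign each demand point to its cheapest open site.
  N-α→P-β 19×2=38, N-β→P-α 16×6=96, N-γ→P-α 9×5=45, N-δ→P-α 12×5=60, N-ε→P-β 2×6=12, N-ζ→P-δ 12×2=24
  freight cost 275, fixed 28 → total 303.
Compare {P-α, P-β, P-γ, P-δ}: freight cost 269 + fixed 37 = 306.
Compare {P-β, P-γ, P-δ}: freight cost 294 + fixed 26 = 320.
Compare {P-α, P-β}: freight cost 299 + fixed 22 = 321.
All other subsets cost ≥ 306. Minimum total cost: 303.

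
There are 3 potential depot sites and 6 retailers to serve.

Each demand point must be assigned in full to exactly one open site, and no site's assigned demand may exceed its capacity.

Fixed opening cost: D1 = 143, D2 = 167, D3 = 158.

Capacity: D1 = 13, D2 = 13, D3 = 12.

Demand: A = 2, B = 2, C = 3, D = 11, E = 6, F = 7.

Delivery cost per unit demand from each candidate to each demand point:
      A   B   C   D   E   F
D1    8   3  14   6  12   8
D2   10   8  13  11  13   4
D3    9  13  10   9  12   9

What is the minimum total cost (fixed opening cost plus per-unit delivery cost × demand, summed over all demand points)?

688

Open {D1, D2, D3}; cheapest assignment that respects the capacities:
  D1 (cap 13, load 13): B, D — cost 2×3 + 11×6 = 72
  D2 (cap 13, load 7): F — cost 7×4 = 28
  D3 (cap 12, load 11): A, C, E — cost 2×9 + 3×10 + 6×12 = 120
  Shipping 220, fixed 468 → total 688.
  Any other capacity-feasible assignment to {D1, D2, D3} ships for at least 220.
Total demand is 31 and no other set of sites has combined capacity ≥ 31, so {D1, D2, D3} is the only feasible choice of open sites. Minimum: 688.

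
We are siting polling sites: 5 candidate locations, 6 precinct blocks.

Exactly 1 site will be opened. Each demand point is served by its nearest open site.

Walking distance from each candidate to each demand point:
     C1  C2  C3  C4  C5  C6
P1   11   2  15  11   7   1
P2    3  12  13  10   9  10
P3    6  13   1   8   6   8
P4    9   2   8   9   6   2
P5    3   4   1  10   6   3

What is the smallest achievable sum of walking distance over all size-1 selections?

Open {P5}.
  C1→P5 3, C2→P5 4, C3→P5 1, C4→P5 10, C5→P5 6, C6→P5 3  ⇒ total 27.
Compare {P4}: total 36.
Compare {P3}: total 42.
No size-1 selection does better; minimum is 27.

27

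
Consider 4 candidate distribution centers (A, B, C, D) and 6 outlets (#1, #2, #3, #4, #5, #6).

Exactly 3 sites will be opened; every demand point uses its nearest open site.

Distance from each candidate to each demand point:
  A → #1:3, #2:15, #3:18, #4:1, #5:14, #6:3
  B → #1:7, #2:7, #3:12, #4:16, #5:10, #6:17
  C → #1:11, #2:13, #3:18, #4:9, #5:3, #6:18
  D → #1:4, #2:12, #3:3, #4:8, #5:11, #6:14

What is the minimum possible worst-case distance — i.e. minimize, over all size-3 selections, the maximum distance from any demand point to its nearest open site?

Open {A, B, D}.
  Farthest demand point is #5 at distance 10 (to B); all others are ≤ 10.
With {A, B, C} the worst case is 12.
With {A, C, D} the worst case is 12.
No size-3 selection achieves below 10.

10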